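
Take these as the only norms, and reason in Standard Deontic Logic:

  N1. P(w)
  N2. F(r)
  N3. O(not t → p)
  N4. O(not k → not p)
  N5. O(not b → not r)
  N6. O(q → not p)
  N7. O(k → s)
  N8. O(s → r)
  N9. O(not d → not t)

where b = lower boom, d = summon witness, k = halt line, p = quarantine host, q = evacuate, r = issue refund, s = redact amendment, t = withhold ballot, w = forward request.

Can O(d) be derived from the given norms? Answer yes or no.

Premise 2, F(r), is equivalent to O(not r).
Premise 8 is O(s → r); contrapositively O(not r → not s). Since O(not r) holds, K gives O(not s).
Premise 7 is O(k → s); contrapositively O(not s → not k). Since O(not s) holds, K gives O(not k).
Applying K to premise 4 (O(not k → not p)) and O(not k) yields O(not p).
The contrapositive of premise 3 (O(not t → p)) is O(not p → t), and O(not p) is already established, so O(t).
Premise 9 is O(not d → not t); contrapositively O(t → d). Since O(t) holds, K gives O(d).
Premises 1, 5, 6 do not contribute to this derivation.
So O(d) follows.

Yes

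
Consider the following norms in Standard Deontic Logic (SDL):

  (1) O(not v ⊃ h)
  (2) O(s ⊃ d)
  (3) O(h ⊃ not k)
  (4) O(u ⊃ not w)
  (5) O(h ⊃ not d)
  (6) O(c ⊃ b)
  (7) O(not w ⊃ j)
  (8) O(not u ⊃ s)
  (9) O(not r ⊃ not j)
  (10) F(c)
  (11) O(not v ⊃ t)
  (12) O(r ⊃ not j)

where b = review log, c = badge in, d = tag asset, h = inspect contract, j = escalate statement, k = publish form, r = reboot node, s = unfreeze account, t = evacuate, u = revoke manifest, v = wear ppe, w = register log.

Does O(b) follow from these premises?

Premise 6 is O(c ⊃ b), but O(c) is not derivable from the premises, so it does not yield O(b).
No other premise forces O(b). An ideal world satisfying every premise can still have b false, so O(b) is not derivable.

No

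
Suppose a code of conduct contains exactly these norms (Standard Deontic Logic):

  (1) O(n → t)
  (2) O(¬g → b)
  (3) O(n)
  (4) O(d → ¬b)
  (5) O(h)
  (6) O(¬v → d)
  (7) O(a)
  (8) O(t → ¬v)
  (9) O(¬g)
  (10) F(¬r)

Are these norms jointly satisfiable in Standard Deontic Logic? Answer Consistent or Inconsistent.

From premise 9 we have O(¬g).
From O(¬g) and premise 2, O(¬g → b), we obtain O(b).
Premise 4, O(d → ¬b), contraposes to O(b → ¬d); with O(b) we get O(¬d).
Premise 6, O(¬v → d), contraposes to O(¬d → v); with O(¬d) we get O(v).
Premise 8 is O(t → ¬v); contrapositively O(v → ¬t). Since O(v) holds, K gives O(¬t).
The contrapositive of premise 1 (O(n → t)) is O(¬t → ¬n), and O(¬t) is already established, so O(¬n).
However, premise 3 gives O(n).
We now have both O(¬n) and O(n) — n is simultaneously obligatory and forbidden, violating the D-axiom.

Inconsistent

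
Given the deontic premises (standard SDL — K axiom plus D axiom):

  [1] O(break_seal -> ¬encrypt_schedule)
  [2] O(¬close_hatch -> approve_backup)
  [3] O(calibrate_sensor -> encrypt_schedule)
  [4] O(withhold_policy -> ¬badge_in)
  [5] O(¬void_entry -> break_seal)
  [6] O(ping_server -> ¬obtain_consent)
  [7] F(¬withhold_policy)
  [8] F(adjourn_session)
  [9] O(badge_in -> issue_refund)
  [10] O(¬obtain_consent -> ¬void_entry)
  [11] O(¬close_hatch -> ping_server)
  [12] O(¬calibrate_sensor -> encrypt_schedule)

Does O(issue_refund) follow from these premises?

Premise 9 is O(badge_in -> issue_refund), but O(badge_in) is not derivable from the premises, so it does not yield O(issue_refund).
No other premise forces O(issue_refund). An ideal world satisfying every premise can still have issue_refund false, so O(issue_refund) is not derivable.

No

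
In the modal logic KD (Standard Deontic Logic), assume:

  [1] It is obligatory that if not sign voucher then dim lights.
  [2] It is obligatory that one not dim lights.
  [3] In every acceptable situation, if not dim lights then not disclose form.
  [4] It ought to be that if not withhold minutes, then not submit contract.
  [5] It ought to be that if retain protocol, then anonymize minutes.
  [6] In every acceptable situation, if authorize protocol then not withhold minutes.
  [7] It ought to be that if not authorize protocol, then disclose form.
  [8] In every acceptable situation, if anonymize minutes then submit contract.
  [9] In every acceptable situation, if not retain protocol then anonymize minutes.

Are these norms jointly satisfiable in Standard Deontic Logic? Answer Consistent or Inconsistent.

Inconsistent

By case analysis on ¬retain_protocol: premise 9 gives O(¬retain_protocol → anonymize_minutes) and premise 5 gives O(retain_protocol → anonymize_minutes), so O(anonymize_minutes) either way.
Premise 8 is O(anonymize_minutes → submit_contract); since O(anonymize_minutes), deontic closure gives O(submit_contract).
Premise 4, O(¬withhold_minutes → ¬submit_contract), contraposes to O(submit_contract → withhold_minutes); with O(submit_contract) we get O(withhold_minutes).
The contrapositive of premise 6 (O(authorize_protocol → ¬withhold_minutes)) is O(withhold_minutes → ¬authorize_protocol), and O(withhold_minutes) is already established, so O(¬authorize_protocol).
Applying K to premise 7 (O(¬authorize_protocol → disclose_form)) and O(¬authorize_protocol) yields O(disclose_form).
Premise 3, O(¬dim_lights → ¬disclose_form), contraposes to O(disclose_form → dim_lights); with O(disclose_form) we get O(dim_lights).
Yet premise 2 states O(¬dim_lights).
We now have both O(dim_lights) and O(¬dim_lights) — dim_lights is simultaneously obligatory and forbidden, violating the D-axiom.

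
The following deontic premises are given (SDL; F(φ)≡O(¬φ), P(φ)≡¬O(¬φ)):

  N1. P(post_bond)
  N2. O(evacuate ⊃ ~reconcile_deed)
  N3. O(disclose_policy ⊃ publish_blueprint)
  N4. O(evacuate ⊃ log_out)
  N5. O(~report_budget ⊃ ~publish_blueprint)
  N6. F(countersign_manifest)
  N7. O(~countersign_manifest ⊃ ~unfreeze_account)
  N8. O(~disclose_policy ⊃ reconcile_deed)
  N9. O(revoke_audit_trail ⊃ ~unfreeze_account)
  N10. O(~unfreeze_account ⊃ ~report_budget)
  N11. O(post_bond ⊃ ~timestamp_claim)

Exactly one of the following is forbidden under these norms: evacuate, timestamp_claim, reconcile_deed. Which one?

Premise 6 is F(countersign_manifest), i.e. O(~countersign_manifest).
Premise 7 is O(~countersign_manifest ⊃ ~unfreeze_account); since O(~countersign_manifest), deontic closure gives O(~unfreeze_account).
From O(~unfreeze_account) and premise 10, O(~unfreeze_account ⊃ ~report_budget), we obtain O(~report_budget).
Applying K to premise 5 (O(~report_budget ⊃ ~publish_blueprint)) and O(~report_budget) yields O(~publish_blueprint).
Premise 3, O(disclose_policy ⊃ publish_blueprint), contraposes to O(~publish_blueprint ⊃ ~disclose_policy); with O(~publish_blueprint) we get O(~disclose_policy).
Applying K to premise 8 (O(~disclose_policy ⊃ reconcile_deed)) and O(~disclose_policy) yields O(reconcile_deed).
The contrapositive of premise 2 (O(evacuate ⊃ ~reconcile_deed)) is O(reconcile_deed ⊃ ~evacuate), and O(reconcile_deed) is already established, so O(~evacuate).
So O(~evacuate) holds, i.e. evacuate is forbidden. None of the other listed options is forbidden under the premises.

evacuate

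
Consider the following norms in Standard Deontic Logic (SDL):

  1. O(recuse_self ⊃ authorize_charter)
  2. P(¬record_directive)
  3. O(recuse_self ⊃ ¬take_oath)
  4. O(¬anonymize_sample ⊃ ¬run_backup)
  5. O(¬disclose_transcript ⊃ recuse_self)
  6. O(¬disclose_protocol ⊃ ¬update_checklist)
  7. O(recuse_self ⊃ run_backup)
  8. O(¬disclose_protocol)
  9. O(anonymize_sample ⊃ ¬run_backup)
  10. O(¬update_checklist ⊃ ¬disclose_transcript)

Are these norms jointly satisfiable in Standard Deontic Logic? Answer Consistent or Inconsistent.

Inconsistent

Premises 4 and 9 are O(¬anonymize_sample ⊃ ¬run_backup) and O(anonymize_sample ⊃ ¬run_backup); every ideal world satisfies ¬anonymize_sample or anonymize_sample, so in either case ¬run_backup holds — hence O(¬run_backup).
The contrapositive of premise 7 (O(recuse_self ⊃ run_backup)) is O(¬run_backup ⊃ ¬recuse_self), and O(¬run_backup) is already established, so O(¬recuse_self).
Premise 5 is O(¬disclose_transcript ⊃ recuse_self); contrapositively O(¬recuse_self ⊃ disclose_transcript). Since O(¬recuse_self) holds, K gives O(disclose_transcript).
Premise 10 is O(¬update_checklist ⊃ ¬disclose_transcript); contrapositively O(disclose_transcript ⊃ update_checklist). Since O(disclose_transcript) holds, K gives O(update_checklist).
The contrapositive of premise 6 (O(¬disclose_protocol ⊃ ¬update_checklist)) is O(update_checklist ⊃ disclose_protocol), and O(update_checklist) is already established, so O(disclose_protocol).
But premise 8 directly asserts O(¬disclose_protocol).
We now have both O(disclose_protocol) and O(¬disclose_protocol) — disclose_protocol is simultaneously obligatory and forbidden, violating the D-axiom.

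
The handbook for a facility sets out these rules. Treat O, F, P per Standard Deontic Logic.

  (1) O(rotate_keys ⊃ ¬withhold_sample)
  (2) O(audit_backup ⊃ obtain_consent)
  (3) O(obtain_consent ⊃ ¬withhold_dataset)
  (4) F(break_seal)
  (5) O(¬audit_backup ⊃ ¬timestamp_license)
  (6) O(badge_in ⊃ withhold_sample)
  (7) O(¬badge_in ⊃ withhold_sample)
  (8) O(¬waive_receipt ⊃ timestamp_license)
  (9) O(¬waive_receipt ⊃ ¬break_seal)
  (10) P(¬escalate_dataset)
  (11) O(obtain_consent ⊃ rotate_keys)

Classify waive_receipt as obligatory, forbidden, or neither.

Obligatory

Premises 7 and 6 are O(¬badge_in ⊃ withhold_sample) and O(badge_in ⊃ withhold_sample); every ideal world satisfies ¬badge_in or badge_in, so in either case withhold_sample holds — hence O(withhold_sample).
The contrapositive of premise 1 (O(rotate_keys ⊃ ¬withhold_sample)) is O(withhold_sample ⊃ ¬rotate_keys), and O(withhold_sample) is already established, so O(¬rotate_keys).
Premise 11, O(obtain_consent ⊃ rotate_keys), contraposes to O(¬rotate_keys ⊃ ¬obtain_consent); with O(¬rotate_keys) we get O(¬obtain_consent).
Premise 2, O(audit_backup ⊃ obtain_consent), contraposes to O(¬obtain_consent ⊃ ¬audit_backup); with O(¬obtain_consent) we get O(¬audit_backup).
From O(¬audit_backup) and premise 5, O(¬audit_backup ⊃ ¬timestamp_license), we obtain O(¬timestamp_license).
Premise 8, O(¬waive_receipt ⊃ timestamp_license), contraposes to O(¬timestamp_license ⊃ waive_receipt); with O(¬timestamp_license) we get O(waive_receipt).
Premises 3, 4, 9, 10 do not contribute to this derivation.
Hence waive_receipt is obligatory.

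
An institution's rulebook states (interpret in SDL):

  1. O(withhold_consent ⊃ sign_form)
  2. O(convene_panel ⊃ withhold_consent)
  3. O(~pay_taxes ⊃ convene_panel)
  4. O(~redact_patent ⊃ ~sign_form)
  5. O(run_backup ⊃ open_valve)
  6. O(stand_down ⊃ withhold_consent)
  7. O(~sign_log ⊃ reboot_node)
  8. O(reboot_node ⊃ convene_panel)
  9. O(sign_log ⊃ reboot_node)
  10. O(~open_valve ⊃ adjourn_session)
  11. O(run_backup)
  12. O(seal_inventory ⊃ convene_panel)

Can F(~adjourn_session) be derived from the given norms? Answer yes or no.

Premise 10 is O(~open_valve ⊃ adjourn_session), but O(~open_valve) is not derivable from the premises, so it does not yield O(adjourn_session).
No other premise forces O(adjourn_session). An ideal world satisfying every premise can still have ~adjourn_session true, so F(~adjourn_session) is not derivable.

No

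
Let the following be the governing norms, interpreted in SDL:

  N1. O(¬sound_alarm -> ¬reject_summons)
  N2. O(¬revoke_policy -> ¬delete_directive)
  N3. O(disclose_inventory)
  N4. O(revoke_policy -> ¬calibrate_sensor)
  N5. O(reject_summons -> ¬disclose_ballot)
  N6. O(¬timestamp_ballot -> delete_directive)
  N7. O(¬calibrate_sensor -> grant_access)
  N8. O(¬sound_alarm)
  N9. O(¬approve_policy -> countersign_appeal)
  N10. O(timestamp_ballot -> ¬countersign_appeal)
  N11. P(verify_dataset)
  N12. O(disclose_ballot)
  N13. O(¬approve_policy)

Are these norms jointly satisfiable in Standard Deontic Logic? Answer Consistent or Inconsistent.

Consistent

Premise 5 is O(reject_summons -> ¬disclose_ballot), but O(reject_summons) is not derivable from the premises, so it does not yield O(¬disclose_ballot).
So O(¬disclose_ballot) is not derivable, and the apparent clash with O(disclose_ballot) does not arise.
A world satisfying every obligation exists (e.g. approve_policy=false, calibrate_sensor=false, countersign_appeal=true, delete_directive=true, disclose_ballot=true, disclose_inventory=true, grant_access=true, reject_summons=false, revoke_policy=true, sound_alarm=false, timestamp_ballot=false, verify_dataset=false); no atom is both obligatory and forbidden, so the set is consistent.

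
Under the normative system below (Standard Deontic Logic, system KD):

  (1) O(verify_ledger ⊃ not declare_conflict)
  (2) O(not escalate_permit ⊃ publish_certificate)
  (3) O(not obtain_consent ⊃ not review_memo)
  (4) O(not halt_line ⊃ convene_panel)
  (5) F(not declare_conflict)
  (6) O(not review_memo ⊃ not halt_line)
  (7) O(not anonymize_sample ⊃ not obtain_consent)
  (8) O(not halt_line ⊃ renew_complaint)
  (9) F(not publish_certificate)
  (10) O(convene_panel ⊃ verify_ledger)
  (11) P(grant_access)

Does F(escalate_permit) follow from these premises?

Premise 2 is O(not escalate_permit ⊃ publish_certificate); even if O(publish_certificate) held, inferring O(not escalate_permit) would be affirming the consequent — invalid.
No other premise forces O(not escalate_permit). An ideal world satisfying every premise can still have escalate_permit true, so F(escalate_permit) is not derivable.

No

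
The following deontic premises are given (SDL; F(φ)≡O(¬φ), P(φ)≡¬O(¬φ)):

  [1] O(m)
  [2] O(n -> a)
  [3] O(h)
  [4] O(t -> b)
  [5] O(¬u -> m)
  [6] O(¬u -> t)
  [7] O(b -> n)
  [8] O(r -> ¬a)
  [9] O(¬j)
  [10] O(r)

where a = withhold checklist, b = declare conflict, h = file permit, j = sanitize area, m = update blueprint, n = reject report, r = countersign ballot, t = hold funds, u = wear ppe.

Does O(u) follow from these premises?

Yes

From premise 10 we have O(r).
Premise 8 is O(r -> ¬a); since O(r), deontic closure gives O(¬a).
Premise 2, O(n -> a), contraposes to O(¬a -> ¬n); with O(¬a) we get O(¬n).
Premise 7, O(b -> n), contraposes to O(¬n -> ¬b); with O(¬n) we get O(¬b).
Premise 4, O(t -> b), contraposes to O(¬b -> ¬t); with O(¬b) we get O(¬t).
Premise 6, O(¬u -> t), contraposes to O(¬t -> u); with O(¬t) we get O(u).
Premises 1, 3, 5, 9 do not contribute to this derivation.
So O(u) follows.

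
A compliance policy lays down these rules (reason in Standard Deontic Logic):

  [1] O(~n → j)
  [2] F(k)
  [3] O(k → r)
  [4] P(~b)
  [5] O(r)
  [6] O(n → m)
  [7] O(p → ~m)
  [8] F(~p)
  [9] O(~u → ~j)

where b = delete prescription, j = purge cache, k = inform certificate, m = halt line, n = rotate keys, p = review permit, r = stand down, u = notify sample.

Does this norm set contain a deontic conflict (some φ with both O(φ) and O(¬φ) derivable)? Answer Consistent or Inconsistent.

Consistent

Premise 3 is O(k → r); even if O(r) held, inferring O(k) would be affirming the consequent — invalid.
So O(k) is not derivable, and the apparent clash with O(~k) does not arise.
A world satisfying every obligation exists (e.g. b=false, j=true, k=false, m=false, n=false, p=true, r=true, u=true); no atom is both obligatory and forbidden, so the set is consistent.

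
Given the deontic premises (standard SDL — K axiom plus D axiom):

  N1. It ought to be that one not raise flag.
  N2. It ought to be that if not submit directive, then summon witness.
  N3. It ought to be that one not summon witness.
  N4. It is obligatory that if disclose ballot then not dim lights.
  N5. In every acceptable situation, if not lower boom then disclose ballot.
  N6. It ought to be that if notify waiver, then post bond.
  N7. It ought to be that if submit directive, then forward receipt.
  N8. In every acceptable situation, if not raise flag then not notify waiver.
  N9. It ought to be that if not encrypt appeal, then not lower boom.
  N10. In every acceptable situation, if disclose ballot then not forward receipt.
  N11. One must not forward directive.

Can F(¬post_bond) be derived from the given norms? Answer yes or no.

No

Premise 6 is O(notify_waiver → post_bond), but O(notify_waiver) is not derivable from the premises, so it does not yield O(post_bond).
No other premise forces O(post_bond). An ideal world satisfying every premise can still have ¬post_bond true, so F(¬post_bond) is not derivable.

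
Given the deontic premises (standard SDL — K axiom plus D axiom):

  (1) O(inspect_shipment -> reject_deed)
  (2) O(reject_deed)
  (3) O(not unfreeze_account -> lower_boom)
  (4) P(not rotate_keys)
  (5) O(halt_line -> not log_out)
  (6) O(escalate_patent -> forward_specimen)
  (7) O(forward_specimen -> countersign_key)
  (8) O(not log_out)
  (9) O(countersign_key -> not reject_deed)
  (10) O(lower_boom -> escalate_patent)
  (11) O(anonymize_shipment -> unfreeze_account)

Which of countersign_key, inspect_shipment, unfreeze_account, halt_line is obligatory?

Premise 2 gives O(reject_deed).
Premise 9 is O(countersign_key -> not reject_deed); contrapositively O(reject_deed -> not countersign_key). Since O(reject_deed) holds, K gives O(not countersign_key).
Premise 7 is O(forward_specimen -> countersign_key); contrapositively O(not countersign_key -> not forward_specimen). Since O(not countersign_key) holds, K gives O(not forward_specimen).
Premise 6 is O(escalate_patent -> forward_specimen); contrapositively O(not forward_specimen -> not escalate_patent). Since O(not forward_specimen) holds, K gives O(not escalate_patent).
Premise 10 is O(lower_boom -> escalate_patent); contrapositively O(not escalate_patent -> not lower_boom). Since O(not escalate_patent) holds, K gives O(not lower_boom).
The contrapositive of premise 3 (O(not unfreeze_account -> lower_boom)) is O(not lower_boom -> unfreeze_account), and O(not lower_boom) is already established, so O(unfreeze_account).
So O(unfreeze_account) holds — unfreeze_account is obligatory. None of the other listed options is made obligatory by any chain of premises.

unfreeze_account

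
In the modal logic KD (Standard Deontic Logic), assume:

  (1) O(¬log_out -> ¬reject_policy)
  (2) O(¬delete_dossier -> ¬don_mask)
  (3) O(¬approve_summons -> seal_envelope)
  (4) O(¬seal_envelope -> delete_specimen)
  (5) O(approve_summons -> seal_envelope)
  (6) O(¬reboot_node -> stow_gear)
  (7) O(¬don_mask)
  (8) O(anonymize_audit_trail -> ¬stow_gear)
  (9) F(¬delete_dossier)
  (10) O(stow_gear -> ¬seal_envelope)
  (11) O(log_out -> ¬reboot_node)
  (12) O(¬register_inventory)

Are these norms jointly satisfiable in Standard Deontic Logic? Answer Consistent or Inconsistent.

Consistent

Premise 2 is O(¬delete_dossier -> ¬don_mask); even if O(¬don_mask) held, inferring O(¬delete_dossier) would be affirming the consequent — invalid.
So O(¬delete_dossier) is not derivable, and the apparent clash with O(delete_dossier) does not arise.
A world satisfying every obligation exists (e.g. anonymize_audit_trail=false, approve_summons=false, delete_dossier=true, delete_specimen=false, don_mask=false, log_out=false, reboot_node=true, register_inventory=false, reject_policy=false, seal_envelope=true, stow_gear=false); no atom is both obligatory and forbidden, so the set is consistent.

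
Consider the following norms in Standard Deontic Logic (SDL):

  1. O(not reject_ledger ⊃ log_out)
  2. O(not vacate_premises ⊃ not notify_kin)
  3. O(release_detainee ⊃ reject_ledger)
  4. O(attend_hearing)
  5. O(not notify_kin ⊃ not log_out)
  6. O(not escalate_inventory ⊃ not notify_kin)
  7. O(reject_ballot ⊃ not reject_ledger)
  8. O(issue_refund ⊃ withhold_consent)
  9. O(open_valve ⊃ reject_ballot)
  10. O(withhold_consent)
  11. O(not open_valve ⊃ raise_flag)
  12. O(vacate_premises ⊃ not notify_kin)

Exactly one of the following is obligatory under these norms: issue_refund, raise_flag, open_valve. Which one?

Premises 12 and 2 cover both cases: O(vacate_premises ⊃ not notify_kin) and O(not vacate_premises ⊃ not notify_kin). Since vacate_premises ∨ not vacate_premises is a tautology, O(not notify_kin) follows.
Applying K to premise 5 (O(not notify_kin ⊃ not log_out)) and O(not notify_kin) yields O(not log_out).
Premise 1, O(not reject_ledger ⊃ log_out), contraposes to O(not log_out ⊃ reject_ledger); with O(not log_out) we get O(reject_ledger).
Premise 7 is O(reject_ballot ⊃ not reject_ledger); contrapositively O(reject_ledger ⊃ not reject_ballot). Since O(reject_ledger) holds, K gives O(not reject_ballot).
Premise 9, O(open_valve ⊃ reject_ballot), contraposes to O(not reject_ballot ⊃ not open_valve); with O(not reject_ballot) we get O(not open_valve).
From O(not open_valve) and premise 11, O(not open_valve ⊃ raise_flag), we obtain O(raise_flag).
So O(raise_flag) holds — raise_flag is obligatory. None of the other listed options is made obligatory by any chain of premises.

raise_flag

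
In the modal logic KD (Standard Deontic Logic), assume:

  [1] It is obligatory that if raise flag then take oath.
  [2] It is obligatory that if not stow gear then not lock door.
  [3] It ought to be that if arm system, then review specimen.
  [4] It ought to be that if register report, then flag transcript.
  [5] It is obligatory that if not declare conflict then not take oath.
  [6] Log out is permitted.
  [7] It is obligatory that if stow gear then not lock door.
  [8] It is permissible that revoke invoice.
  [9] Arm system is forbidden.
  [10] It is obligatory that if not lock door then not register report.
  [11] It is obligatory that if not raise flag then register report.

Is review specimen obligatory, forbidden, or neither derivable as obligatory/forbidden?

Neither

Premise 3 is O(arm_system → review_specimen), but O(arm_system) is not derivable from the premises, so it does not yield O(review_specimen).
No premise or chain of K-axiom applications forces O(review_specimen), and none forces O(¬review_specimen). So review_specimen is neither obligatory nor forbidden under these norms.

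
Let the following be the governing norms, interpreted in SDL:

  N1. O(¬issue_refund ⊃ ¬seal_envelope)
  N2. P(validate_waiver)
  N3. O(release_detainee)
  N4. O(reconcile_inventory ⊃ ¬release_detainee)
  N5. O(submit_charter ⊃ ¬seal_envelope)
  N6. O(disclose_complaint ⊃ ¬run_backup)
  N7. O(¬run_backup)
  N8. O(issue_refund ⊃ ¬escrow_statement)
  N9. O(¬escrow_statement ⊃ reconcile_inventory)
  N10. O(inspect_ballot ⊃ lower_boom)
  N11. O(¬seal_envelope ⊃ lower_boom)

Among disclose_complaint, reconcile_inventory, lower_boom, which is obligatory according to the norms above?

lower_boom

From premise 3 we have O(release_detainee).
Premise 4, O(reconcile_inventory ⊃ ¬release_detainee), contraposes to O(release_detainee ⊃ ¬reconcile_inventory); with O(release_detainee) we get O(¬reconcile_inventory).
Premise 9, O(¬escrow_statement ⊃ reconcile_inventory), contraposes to O(¬reconcile_inventory ⊃ escrow_statement); with O(¬reconcile_inventory) we get O(escrow_statement).
The contrapositive of premise 8 (O(issue_refund ⊃ ¬escrow_statement)) is O(escrow_statement ⊃ ¬issue_refund), and O(escrow_statement) is already established, so O(¬issue_refund).
Applying K to premise 1 (O(¬issue_refund ⊃ ¬seal_envelope)) and O(¬issue_refund) yields O(¬seal_envelope).
From O(¬seal_envelope) and premise 11, O(¬seal_envelope ⊃ lower_boom), we obtain O(lower_boom).
So O(lower_boom) holds — lower_boom is obligatory. None of the other listed options is made obligatory by any chain of premises.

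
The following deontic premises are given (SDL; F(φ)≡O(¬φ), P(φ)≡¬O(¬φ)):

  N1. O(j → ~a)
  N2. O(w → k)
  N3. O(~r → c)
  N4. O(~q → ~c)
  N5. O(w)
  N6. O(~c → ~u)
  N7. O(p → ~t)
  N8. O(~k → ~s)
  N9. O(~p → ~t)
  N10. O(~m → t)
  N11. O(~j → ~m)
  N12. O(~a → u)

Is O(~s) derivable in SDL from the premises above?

Premise 8 is O(~k → ~s), but O(~k) is not derivable from the premises, so it does not yield O(~s).
No other premise forces O(~s). An ideal world satisfying every premise can still have ~s false, so O(~s) is not derivable.

No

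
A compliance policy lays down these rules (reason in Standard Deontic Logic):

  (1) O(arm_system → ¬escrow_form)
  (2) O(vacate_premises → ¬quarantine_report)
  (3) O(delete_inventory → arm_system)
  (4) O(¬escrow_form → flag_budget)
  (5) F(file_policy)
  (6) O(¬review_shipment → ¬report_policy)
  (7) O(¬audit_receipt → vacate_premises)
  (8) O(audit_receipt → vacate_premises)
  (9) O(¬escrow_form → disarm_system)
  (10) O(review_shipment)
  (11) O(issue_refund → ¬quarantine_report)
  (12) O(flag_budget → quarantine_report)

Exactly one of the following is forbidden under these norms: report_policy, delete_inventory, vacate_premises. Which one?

delete_inventory

Premises 7 and 8 are O(¬audit_receipt → vacate_premises) and O(audit_receipt → vacate_premises); every ideal world satisfies ¬audit_receipt or audit_receipt, so in either case vacate_premises holds — hence O(vacate_premises).
Applying K to premise 2 (O(vacate_premises → ¬quarantine_report)) and O(vacate_premises) yields O(¬quarantine_report).
Premise 12 is O(flag_budget → quarantine_report); contrapositively O(¬quarantine_report → ¬flag_budget). Since O(¬quarantine_report) holds, K gives O(¬flag_budget).
Premise 4 is O(¬escrow_form → flag_budget); contrapositively O(¬flag_budget → escrow_form). Since O(¬flag_budget) holds, K gives O(escrow_form).
Premise 1 is O(arm_system → ¬escrow_form); contrapositively O(escrow_form → ¬arm_system). Since O(escrow_form) holds, K gives O(¬arm_system).
Premise 3 is O(delete_inventory → arm_system); contrapositively O(¬arm_system → ¬delete_inventory). Since O(¬arm_system) holds, K gives O(¬delete_inventory).
So O(¬delete_inventory) holds, i.e. delete_inventory is forbidden. None of the other listed options is forbidden under the premises.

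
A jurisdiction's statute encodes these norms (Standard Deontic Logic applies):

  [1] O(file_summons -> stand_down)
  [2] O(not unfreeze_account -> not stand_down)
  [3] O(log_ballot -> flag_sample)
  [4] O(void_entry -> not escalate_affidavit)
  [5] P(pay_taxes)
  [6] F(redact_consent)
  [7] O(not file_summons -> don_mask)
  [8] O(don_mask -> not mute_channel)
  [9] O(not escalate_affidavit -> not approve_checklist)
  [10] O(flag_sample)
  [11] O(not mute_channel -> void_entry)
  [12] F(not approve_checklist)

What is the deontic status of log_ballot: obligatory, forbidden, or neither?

Neither

Premise 3 is O(log_ballot -> flag_sample); even if O(flag_sample) held, inferring O(log_ballot) would be affirming the consequent — invalid.
No premise or chain of K-axiom applications forces O(log_ballot), and none forces O(not log_ballot). So log_ballot is neither obligatory nor forbidden under these norms.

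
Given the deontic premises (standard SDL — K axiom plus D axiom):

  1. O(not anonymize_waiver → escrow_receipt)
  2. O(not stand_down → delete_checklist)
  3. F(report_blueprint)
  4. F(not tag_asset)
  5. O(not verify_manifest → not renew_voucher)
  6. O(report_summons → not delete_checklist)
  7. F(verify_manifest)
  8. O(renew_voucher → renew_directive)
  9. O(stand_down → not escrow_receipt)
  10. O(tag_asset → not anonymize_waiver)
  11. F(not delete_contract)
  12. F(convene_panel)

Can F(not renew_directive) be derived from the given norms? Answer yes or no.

Premise 8 is O(renew_voucher → renew_directive), but O(renew_voucher) is not derivable from the premises, so it does not yield O(renew_directive).
No other premise forces O(renew_directive). An ideal world satisfying every premise can still have not renew_directive true, so F(not renew_directive) is not derivable.

No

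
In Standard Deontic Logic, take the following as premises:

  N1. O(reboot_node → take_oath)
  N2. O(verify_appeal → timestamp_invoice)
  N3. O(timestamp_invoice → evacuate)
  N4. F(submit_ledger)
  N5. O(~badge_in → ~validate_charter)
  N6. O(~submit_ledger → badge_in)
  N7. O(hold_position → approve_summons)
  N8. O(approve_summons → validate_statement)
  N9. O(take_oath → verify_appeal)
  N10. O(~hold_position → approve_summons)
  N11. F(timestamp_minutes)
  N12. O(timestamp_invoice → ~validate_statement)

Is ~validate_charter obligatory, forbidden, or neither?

Premise 5 is O(~badge_in → ~validate_charter), but O(~badge_in) is not derivable from the premises, so it does not yield O(~validate_charter).
No premise or chain of K-axiom applications forces O(~validate_charter), and none forces O(validate_charter). So ~validate_charter is neither obligatory nor forbidden under these norms.

Neither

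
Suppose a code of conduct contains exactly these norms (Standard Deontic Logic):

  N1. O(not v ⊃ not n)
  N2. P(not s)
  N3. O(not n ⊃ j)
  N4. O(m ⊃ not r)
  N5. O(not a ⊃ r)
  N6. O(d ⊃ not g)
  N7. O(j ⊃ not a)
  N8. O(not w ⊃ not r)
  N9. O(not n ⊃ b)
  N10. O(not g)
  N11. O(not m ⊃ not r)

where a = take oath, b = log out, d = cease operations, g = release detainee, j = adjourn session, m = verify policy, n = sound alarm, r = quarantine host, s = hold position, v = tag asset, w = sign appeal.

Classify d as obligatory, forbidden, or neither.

Neither

Premise 6 is O(d ⊃ not g); even if O(not g) held, inferring O(d) would be affirming the consequent — invalid.
No premise or chain of K-axiom applications forces O(d), and none forces O(not d). So d is neither obligatory nor forbidden under these norms.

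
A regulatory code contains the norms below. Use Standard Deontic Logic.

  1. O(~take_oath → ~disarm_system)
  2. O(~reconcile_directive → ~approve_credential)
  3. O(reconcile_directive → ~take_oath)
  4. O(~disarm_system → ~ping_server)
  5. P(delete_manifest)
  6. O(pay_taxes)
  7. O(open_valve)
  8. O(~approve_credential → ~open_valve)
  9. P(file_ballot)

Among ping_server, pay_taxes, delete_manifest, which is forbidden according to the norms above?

ping_server

Premise 7 gives O(open_valve).
Premise 8, O(~approve_credential → ~open_valve), contraposes to O(open_valve → approve_credential); with O(open_valve) we get O(approve_credential).
Premise 2 is O(~reconcile_directive → ~approve_credential); contrapositively O(approve_credential → reconcile_directive). Since O(approve_credential) holds, K gives O(reconcile_directive).
Premise 3 is O(reconcile_directive → ~take_oath); since O(reconcile_directive), deontic closure gives O(~take_oath).
Premise 1 is O(~take_oath → ~disarm_system); since O(~take_oath), deontic closure gives O(~disarm_system).
With premise 4, O(~disarm_system → ~ping_server), the K-axiom yields O(~ping_server).
So O(~ping_server) holds, i.e. ping_server is forbidden. None of the other listed options is forbidden under the premises.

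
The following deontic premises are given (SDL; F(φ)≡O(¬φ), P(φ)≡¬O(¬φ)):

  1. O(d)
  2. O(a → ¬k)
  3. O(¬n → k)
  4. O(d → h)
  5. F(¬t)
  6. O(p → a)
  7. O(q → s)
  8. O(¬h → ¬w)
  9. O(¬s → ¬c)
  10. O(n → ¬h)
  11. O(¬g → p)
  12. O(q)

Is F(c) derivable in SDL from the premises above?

Premise 9 is O(¬s → ¬c), but O(¬s) is not derivable from the premises, so it does not yield O(¬c).
No other premise forces O(¬c). An ideal world satisfying every premise can still have c true, so F(c) is not derivable.

No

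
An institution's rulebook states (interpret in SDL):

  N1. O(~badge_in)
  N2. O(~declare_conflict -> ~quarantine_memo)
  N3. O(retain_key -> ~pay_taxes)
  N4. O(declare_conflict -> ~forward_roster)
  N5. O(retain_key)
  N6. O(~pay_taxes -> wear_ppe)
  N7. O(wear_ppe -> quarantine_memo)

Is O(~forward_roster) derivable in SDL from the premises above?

Yes

From premise 5 we have O(retain_key).
Premise 3 is O(retain_key -> ~pay_taxes); since O(retain_key), deontic closure gives O(~pay_taxes).
With premise 6, O(~pay_taxes -> wear_ppe), the K-axiom yields O(wear_ppe).
Premise 7 is O(wear_ppe -> quarantine_memo); since O(wear_ppe), deontic closure gives O(quarantine_memo).
Premise 2 is O(~declare_conflict -> ~quarantine_memo); contrapositively O(quarantine_memo -> declare_conflict). Since O(quarantine_memo) holds, K gives O(declare_conflict).
Applying K to premise 4 (O(declare_conflict -> ~forward_roster)) and O(declare_conflict) yields O(~forward_roster).
Premise 1 does not contribute to this derivation.
So O(~forward_roster) follows.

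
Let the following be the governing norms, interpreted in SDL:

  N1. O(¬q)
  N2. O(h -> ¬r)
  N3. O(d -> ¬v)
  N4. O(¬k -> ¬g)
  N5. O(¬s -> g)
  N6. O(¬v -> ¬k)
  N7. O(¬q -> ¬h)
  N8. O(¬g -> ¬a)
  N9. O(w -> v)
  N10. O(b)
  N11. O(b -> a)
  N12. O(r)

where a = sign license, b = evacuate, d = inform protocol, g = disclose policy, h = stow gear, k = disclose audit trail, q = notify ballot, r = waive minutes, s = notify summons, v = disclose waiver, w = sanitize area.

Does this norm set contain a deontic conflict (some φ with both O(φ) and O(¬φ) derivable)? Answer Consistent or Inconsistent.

Premise 2 is O(h -> ¬r), but O(h) is not derivable from the premises, so it does not yield O(¬r).
So O(¬r) is not derivable, and the apparent clash with O(r) does not arise.
A world satisfying every obligation exists (e.g. a=true, b=true, d=false, g=true, h=false, k=true, q=false, r=true, s=false, v=true, w=false); no atom is both obligatory and forbidden, so the set is consistent.

Consistent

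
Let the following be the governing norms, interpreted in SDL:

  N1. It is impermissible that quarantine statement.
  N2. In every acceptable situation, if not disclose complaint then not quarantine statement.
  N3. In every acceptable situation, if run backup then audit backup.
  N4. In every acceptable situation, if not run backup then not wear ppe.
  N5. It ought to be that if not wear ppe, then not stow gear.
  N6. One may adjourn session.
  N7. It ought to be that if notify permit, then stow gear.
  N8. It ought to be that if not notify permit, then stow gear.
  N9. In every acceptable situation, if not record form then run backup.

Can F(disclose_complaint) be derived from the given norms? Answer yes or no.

Premise 2 is O(¬disclose_complaint → ¬quarantine_statement); even if O(¬quarantine_statement) held, inferring O(¬disclose_complaint) would be affirming the consequent — invalid.
No other premise forces O(¬disclose_complaint). An ideal world satisfying every premise can still have disclose_complaint true, so F(disclose_complaint) is not derivable.

No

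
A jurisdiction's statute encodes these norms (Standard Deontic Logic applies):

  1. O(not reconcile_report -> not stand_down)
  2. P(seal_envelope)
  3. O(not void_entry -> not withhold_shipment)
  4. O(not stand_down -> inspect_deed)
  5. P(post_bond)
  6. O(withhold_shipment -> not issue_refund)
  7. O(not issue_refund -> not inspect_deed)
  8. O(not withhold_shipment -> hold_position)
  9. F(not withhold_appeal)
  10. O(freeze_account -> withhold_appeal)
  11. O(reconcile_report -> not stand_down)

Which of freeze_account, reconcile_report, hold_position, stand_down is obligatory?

Premises 11 and 1 cover both cases: O(reconcile_report -> not stand_down) and O(not reconcile_report -> not stand_down). Since reconcile_report ∨ not reconcile_report is a tautology, O(not stand_down) follows.
Premise 4 is O(not stand_down -> inspect_deed); since O(not stand_down), deontic closure gives O(inspect_deed).
Premise 7 is O(not issue_refund -> not inspect_deed); contrapositively O(inspect_deed -> issue_refund). Since O(inspect_deed) holds, K gives O(issue_refund).
Premise 6 is O(withhold_shipment -> not issue_refund); contrapositively O(issue_refund -> not withhold_shipment). Since O(issue_refund) holds, K gives O(not withhold_shipment).
Applying K to premise 8 (O(not withhold_shipment -> hold_position)) and O(not withhold_shipment) yields O(hold_position).
So O(hold_position) holds — hold_position is obligatory. None of the other listed options is made obligatory by any chain of premises.

hold_position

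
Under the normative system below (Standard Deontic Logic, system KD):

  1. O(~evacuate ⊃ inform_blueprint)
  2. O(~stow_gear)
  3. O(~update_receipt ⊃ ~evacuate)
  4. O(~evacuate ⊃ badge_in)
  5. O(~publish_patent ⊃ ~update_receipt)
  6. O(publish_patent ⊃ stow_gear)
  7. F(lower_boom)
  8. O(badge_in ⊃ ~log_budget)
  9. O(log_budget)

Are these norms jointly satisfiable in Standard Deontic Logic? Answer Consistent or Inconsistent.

Inconsistent

Premise 9 states O(log_budget) outright.
Premise 8 is O(badge_in ⊃ ~log_budget); contrapositively O(log_budget ⊃ ~badge_in). Since O(log_budget) holds, K gives O(~badge_in).
Premise 4 is O(~evacuate ⊃ badge_in); contrapositively O(~badge_in ⊃ evacuate). Since O(~badge_in) holds, K gives O(evacuate).
The contrapositive of premise 3 (O(~update_receipt ⊃ ~evacuate)) is O(evacuate ⊃ update_receipt), and O(evacuate) is already established, so O(update_receipt).
The contrapositive of premise 5 (O(~publish_patent ⊃ ~update_receipt)) is O(update_receipt ⊃ publish_patent), and O(update_receipt) is already established, so O(publish_patent).
Applying K to premise 6 (O(publish_patent ⊃ stow_gear)) and O(publish_patent) yields O(stow_gear).
But premise 2 directly asserts O(~stow_gear).
We now have both O(stow_gear) and O(~stow_gear) — stow_gear is simultaneously obligatory and forbidden, violating the D-axiom.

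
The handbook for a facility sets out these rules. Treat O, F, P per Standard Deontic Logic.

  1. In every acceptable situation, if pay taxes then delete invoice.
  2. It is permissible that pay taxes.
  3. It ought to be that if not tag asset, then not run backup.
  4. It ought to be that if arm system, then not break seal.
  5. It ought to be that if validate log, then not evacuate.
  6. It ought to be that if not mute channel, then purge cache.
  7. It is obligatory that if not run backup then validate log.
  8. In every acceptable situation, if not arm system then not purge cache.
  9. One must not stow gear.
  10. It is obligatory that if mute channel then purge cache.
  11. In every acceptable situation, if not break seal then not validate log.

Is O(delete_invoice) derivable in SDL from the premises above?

No

Premise 1 is O(pay_taxes → delete_invoice), but O(pay_taxes) is not derivable from the premises (the permission P(pay_taxes) asserts only ¬O(¬pay_taxes), not O(pay_taxes)), so it does not yield O(delete_invoice).
No other premise forces O(delete_invoice). An ideal world satisfying every premise can still have delete_invoice false, so O(delete_invoice) is not derivable.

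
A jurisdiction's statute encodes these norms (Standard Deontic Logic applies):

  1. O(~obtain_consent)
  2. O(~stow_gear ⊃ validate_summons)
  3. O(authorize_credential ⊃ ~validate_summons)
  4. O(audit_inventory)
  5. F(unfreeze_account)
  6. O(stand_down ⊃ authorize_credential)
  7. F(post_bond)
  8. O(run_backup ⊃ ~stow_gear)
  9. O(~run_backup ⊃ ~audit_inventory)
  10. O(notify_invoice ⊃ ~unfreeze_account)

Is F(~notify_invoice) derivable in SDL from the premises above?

Premise 10 is O(notify_invoice ⊃ ~unfreeze_account); even if O(~unfreeze_account) held, inferring O(notify_invoice) would be affirming the consequent — invalid.
No other premise forces O(notify_invoice). An ideal world satisfying every premise can still have ~notify_invoice true, so F(~notify_invoice) is not derivable.

No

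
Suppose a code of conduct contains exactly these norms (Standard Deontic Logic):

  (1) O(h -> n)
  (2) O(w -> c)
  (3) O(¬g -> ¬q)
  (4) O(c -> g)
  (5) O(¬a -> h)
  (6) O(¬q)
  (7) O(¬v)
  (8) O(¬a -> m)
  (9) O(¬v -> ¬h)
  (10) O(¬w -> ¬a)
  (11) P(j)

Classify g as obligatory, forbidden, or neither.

Obligatory

Premise 7 states O(¬v) outright.
With premise 9, O(¬v -> ¬h), the K-axiom yields O(¬h).
The contrapositive of premise 5 (O(¬a -> h)) is O(¬h -> a), and O(¬h) is already established, so O(a).
Premise 10, O(¬w -> ¬a), contraposes to O(a -> w); with O(a) we get O(w).
From O(w) and premise 2, O(w -> c), we obtain O(c).
Premise 4 is O(c -> g); since O(c), deontic closure gives O(g).
Premises 1, 3, 6, 8, 11 do not contribute to this derivation.
Hence g is obligatory.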